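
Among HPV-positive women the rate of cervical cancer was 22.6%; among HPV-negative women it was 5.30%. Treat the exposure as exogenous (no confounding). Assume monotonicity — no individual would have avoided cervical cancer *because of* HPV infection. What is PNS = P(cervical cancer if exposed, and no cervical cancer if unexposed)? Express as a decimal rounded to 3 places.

p₁ = 0.226, p₀ = 0.053.
Under exogeneity and monotonicity, PNS = p₁ − p₀.
PNS = 0.226 − 0.053 = 0.173

PNS ≈ 0.173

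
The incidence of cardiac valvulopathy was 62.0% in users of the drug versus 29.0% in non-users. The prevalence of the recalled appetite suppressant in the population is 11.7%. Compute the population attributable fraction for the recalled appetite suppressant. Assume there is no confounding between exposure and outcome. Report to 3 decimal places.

p₁ = 0.62, p₀ = 0.29.
Overall risk P(Y=1) = π·p₁ + (1−π)·p₀ = 0.117×0.62 + 0.883×0.29 = 0.32861.
Under exogeneity, PAF = [P(Y=1) − p₀] / P(Y=1).
PAF = (0.32861 − 0.29) / 0.32861 ≈ 0.1175

PAF ≈ 0.117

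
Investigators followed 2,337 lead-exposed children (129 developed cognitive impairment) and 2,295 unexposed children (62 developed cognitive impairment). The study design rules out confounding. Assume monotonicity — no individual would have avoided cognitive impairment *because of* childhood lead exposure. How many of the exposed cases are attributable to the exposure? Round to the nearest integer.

p₁ = P(outcome | exposed) = 129/2337 = 0.055199
p₀ = P(outcome | unexposed) = 62/2295 = 0.027015
PN = (p₁ − p₀)/p₁ = (0.055199 − 0.027015) / 0.055199 ≈ 0.51058.
Attributable cases ≈ PN × (exposed cases) = 0.51058 × 129 ≈ 65.87.

about 66 cases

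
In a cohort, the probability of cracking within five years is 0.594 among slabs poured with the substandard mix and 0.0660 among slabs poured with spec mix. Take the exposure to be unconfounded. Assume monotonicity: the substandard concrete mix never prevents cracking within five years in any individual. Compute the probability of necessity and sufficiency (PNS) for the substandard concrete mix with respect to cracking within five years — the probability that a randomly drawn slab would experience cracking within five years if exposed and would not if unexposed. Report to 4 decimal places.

PNS ≈ 0.5280

Let p₁ = 0.594, p₀ = 0.066.
Under exogeneity and monotonicity, PNS = p₁ − p₀.
PNS = 0.594 − 0.066 = 0.528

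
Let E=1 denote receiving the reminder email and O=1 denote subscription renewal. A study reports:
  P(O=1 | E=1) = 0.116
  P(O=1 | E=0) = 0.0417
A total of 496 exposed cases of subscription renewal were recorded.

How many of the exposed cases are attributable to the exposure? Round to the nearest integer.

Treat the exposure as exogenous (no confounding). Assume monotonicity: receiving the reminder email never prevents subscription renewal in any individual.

about 318 cases

Let p₁ = 0.116, p₀ = 0.0417.
PN = (p₁ − p₀)/p₁ = (0.116 − 0.0417) / 0.116 ≈ 0.64052.
Attributable cases ≈ PN × (exposed cases) = 0.64052 × 496 ≈ 317.70.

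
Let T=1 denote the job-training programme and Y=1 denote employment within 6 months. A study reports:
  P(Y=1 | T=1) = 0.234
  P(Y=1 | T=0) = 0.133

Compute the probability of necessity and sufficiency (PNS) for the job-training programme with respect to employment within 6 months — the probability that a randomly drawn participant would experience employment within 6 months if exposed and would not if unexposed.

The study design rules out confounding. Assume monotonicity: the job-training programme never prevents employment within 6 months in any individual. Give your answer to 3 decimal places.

Let p₁ = 0.234, p₀ = 0.133.
Under exogeneity and monotonicity, PNS = p₁ − p₀.
PNS = 0.234 − 0.133 = 0.101

PNS ≈ 0.101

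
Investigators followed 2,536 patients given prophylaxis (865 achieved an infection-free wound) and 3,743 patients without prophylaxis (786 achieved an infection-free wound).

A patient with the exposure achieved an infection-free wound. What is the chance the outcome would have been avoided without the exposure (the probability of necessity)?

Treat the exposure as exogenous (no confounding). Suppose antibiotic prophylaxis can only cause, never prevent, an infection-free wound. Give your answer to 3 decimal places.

p₁ = P(outcome | exposed) = 865/2536 = 0.34109
p₀ = P(outcome | unexposed) = 786/3743 = 0.20999
Under exogeneity and monotonicity, PN = (p₁ − p₀) / p₁.
PN = (0.34109 − 0.20999) / 0.34109 = 0.1311 / 0.34109 ≈ 0.3843

PN ≈ 0.384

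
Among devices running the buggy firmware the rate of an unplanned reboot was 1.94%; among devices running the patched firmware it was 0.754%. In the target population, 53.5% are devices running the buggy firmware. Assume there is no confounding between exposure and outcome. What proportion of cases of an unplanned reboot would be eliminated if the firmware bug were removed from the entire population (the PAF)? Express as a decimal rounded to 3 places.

p₁ = 0.0194, p₀ = 0.00754.
Overall risk P(Y=1) = π·p₁ + (1−π)·p₀ = 0.535×0.0194 + 0.465×0.00754 = 0.013885.
Under exogeneity, PAF = [P(Y=1) − p₀] / P(Y=1).
PAF = (0.013885 − 0.00754) / 0.013885 ≈ 0.4570

PAF ≈ 0.457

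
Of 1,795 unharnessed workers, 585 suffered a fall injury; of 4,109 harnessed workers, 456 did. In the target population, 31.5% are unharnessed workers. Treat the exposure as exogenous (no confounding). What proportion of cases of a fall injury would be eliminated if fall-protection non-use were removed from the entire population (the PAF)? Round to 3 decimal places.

p₁ = P(outcome | exposed) = 585/1795 = 0.32591
p₀ = P(outcome | unexposed) = 456/4109 = 0.11098
Overall risk P(Y=1) = π·p₁ + (1−π)·p₀ = 0.315×0.32591 + 0.685×0.11098 = 0.17868.
Under exogeneity, PAF = [P(Y=1) − p₀] / P(Y=1).
PAF = (0.17868 − 0.11098) / 0.17868 ≈ 0.3789

PAF ≈ 0.379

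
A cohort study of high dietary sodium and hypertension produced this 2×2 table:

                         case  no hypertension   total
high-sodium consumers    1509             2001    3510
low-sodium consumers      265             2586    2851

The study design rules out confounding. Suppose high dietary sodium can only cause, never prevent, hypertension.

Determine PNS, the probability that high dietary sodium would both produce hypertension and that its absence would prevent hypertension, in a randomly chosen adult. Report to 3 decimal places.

p₁ = P(outcome | exposed) = 1509/3510 = 0.42991
p₀ = P(outcome | unexposed) = 265/2851 = 0.09295
Under exogeneity and monotonicity, PNS = p₁ − p₀.
PNS = 0.42991 − 0.09295 = 0.33696

PNS ≈ 0.337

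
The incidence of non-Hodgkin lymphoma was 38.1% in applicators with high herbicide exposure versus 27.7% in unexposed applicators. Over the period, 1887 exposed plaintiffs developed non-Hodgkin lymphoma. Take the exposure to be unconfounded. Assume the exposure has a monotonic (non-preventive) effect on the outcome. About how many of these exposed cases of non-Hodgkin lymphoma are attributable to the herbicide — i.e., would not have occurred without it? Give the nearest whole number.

p₁ = 0.381, p₀ = 0.277.
PN = (p₁ − p₀)/p₁ = (0.381 − 0.277) / 0.381 ≈ 0.27297.
Attributable cases ≈ PN × (exposed cases) = 0.27297 × 1887 ≈ 515.09.

about 515 cases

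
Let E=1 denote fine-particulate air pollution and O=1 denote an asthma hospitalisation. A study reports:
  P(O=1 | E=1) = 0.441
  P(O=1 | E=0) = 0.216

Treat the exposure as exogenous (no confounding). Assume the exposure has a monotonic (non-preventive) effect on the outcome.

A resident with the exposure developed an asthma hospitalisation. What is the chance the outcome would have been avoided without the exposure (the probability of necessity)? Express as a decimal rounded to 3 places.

Let p₁ = 0.441, p₀ = 0.216.
Under exogeneity and monotonicity, PN = (p₁ − p₀) / p₁.
PN = (0.441 − 0.216) / 0.441 = 0.225 / 0.441 ≈ 0.5102

PN ≈ 0.510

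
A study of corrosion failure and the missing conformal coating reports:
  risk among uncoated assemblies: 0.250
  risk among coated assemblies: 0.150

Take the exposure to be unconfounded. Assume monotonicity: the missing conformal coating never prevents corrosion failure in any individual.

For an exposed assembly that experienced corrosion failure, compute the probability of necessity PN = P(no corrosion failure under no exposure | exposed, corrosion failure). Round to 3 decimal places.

PN ≈ 0.400

Let p₁ = 0.25, p₀ = 0.15.
Under exogeneity and monotonicity, PN = (p₁ − p₀) / p₁.
PN = (0.25 − 0.15) / 0.25 = 0.1 / 0.25 ≈ 0.4000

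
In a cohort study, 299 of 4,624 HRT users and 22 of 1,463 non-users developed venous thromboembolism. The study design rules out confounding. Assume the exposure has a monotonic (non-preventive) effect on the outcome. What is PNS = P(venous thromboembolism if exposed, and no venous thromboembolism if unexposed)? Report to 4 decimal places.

p₁ = P(outcome | exposed) = 299/4624 = 0.064663
p₀ = P(outcome | unexposed) = 22/1463 = 0.015038
Under exogeneity and monotonicity, PNS = p₁ − p₀.
PNS = 0.064663 − 0.015038 = 0.049625

PNS ≈ 0.0496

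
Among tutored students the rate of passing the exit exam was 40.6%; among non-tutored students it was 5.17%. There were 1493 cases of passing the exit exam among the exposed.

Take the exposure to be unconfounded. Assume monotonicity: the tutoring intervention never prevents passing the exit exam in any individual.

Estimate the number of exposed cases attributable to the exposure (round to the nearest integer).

about 1303 cases

p₁ = 0.406, p₀ = 0.0517.
PN = (p₁ − p₀)/p₁ = (0.406 − 0.0517) / 0.406 ≈ 0.87266.
Attributable cases ≈ PN × (exposed cases) = 0.87266 × 1493 ≈ 1302.88.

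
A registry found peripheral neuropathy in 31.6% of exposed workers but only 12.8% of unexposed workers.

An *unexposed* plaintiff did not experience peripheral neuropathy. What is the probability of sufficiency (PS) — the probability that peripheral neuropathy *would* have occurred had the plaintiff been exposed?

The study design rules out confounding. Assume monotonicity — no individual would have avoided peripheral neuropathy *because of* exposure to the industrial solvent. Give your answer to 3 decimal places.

PS ≈ 0.216

p₁ = 0.316, p₀ = 0.128.
Under exogeneity and monotonicity, PS = (p₁ − p₀) / (1 − p₀).
PS = (0.316 − 0.128) / (1 − 0.128) = 0.188 / 0.872 ≈ 0.2156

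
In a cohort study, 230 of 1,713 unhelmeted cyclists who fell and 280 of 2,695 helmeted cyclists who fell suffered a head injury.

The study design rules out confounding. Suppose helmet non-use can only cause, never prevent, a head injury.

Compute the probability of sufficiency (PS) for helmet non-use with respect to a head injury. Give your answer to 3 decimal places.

p₁ = P(outcome | exposed) = 230/1713 = 0.13427
p₀ = P(outcome | unexposed) = 280/2695 = 0.1039
Under exogeneity and monotonicity, PS = (p₁ − p₀) / (1 − p₀).
PS = (0.13427 − 0.1039) / (1 − 0.1039) = 0.030371 / 0.8961 ≈ 0.0339

PS ≈ 0.034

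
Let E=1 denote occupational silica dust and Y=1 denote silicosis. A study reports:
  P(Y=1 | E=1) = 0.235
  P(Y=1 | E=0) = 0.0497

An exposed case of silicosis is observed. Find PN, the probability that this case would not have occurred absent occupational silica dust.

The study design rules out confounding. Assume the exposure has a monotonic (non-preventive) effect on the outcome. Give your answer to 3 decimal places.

Let p₁ = 0.235, p₀ = 0.0497.
Under exogeneity and monotonicity, PN = (p₁ − p₀) / p₁.
PN = (0.235 − 0.0497) / 0.235 = 0.1853 / 0.235 ≈ 0.7885

PN ≈ 0.789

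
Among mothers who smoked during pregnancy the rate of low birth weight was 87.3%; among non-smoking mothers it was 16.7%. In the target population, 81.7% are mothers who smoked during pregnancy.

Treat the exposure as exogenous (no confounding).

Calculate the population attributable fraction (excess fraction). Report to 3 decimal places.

PAF ≈ 0.775

p₁ = 0.873, p₀ = 0.167.
Overall risk P(Y=1) = π·p₁ + (1−π)·p₀ = 0.817×0.873 + 0.183×0.167 = 0.7438.
Under exogeneity, PAF = [P(Y=1) − p₀] / P(Y=1).
PAF = (0.7438 − 0.167) / 0.7438 ≈ 0.7755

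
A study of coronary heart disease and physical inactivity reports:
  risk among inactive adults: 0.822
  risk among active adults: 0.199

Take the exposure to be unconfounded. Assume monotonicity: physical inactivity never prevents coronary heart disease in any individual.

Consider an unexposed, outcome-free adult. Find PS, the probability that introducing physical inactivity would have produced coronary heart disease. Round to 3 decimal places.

PS ≈ 0.778

Let p₁ = 0.822, p₀ = 0.199.
Under exogeneity and monotonicity, PS = (p₁ − p₀) / (1 − p₀).
PS = (0.822 − 0.199) / (1 − 0.199) = 0.623 / 0.801 ≈ 0.7778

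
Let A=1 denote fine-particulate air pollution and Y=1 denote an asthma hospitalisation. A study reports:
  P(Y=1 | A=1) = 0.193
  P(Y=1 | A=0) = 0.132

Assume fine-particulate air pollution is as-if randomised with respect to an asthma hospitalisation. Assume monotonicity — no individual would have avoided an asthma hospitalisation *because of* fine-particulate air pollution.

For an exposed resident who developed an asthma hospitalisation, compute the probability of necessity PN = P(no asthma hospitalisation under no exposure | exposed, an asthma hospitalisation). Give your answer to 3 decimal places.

PN ≈ 0.316

Let p₁ = 0.193, p₀ = 0.132.
Under exogeneity and monotonicity, PN = (p₁ − p₀) / p₁.
PN = (0.193 − 0.132) / 0.193 = 0.061 / 0.193 ≈ 0.3161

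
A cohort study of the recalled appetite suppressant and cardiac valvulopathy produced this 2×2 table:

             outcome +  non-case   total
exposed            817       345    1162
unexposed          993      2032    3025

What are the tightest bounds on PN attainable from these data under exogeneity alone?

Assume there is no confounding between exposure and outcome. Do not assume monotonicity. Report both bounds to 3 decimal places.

0.533 ≤ PN ≤ 0.955

p₁ = P(outcome | exposed) = 817/1162 = 0.7031
p₀ = P(outcome | unexposed) = 993/3025 = 0.32826
Under exogeneity alone the bounds on PN are max{0,(p₁−p₀)/p₁} ≤ PN ≤ min{1,(1−p₀)/p₁}.
  lower = (p₁ − p₀)/p₁ = 0.37483 / 0.7031 ≈ 0.5331
  upper = min{1, (1 − p₀)/p₁} = 0.67174 / 0.7031 ≈ 0.9554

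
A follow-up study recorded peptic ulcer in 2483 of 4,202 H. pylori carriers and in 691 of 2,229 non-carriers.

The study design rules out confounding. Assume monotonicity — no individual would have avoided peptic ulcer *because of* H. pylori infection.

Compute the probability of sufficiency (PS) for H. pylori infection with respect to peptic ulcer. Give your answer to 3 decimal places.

p₁ = P(outcome | exposed) = 2483/4202 = 0.59091
p₀ = P(outcome | unexposed) = 691/2229 = 0.31
Under exogeneity and monotonicity, PS = (p₁ − p₀) / (1 − p₀).
PS = (0.59091 − 0.31) / (1 − 0.31) = 0.2809 / 0.69 ≈ 0.4071

PS ≈ 0.407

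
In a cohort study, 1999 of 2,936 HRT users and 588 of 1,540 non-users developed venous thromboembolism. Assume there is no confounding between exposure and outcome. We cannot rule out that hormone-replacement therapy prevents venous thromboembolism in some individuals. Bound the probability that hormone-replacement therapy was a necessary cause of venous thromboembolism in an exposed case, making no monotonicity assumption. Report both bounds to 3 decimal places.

p₁ = P(outcome | exposed) = 1999/2936 = 0.68086
p₀ = P(outcome | unexposed) = 588/1540 = 0.38182
Under exogeneity alone the bounds on PN are max{0,(p₁−p₀)/p₁} ≤ PN ≤ min{1,(1−p₀)/p₁}.
  lower = (p₁ − p₀)/p₁ = 0.29904 / 0.68086 ≈ 0.4392
  upper = min{1, (1 − p₀)/p₁} = 0.61818 / 0.68086 ≈ 0.9079

0.439 ≤ PN ≤ 0.908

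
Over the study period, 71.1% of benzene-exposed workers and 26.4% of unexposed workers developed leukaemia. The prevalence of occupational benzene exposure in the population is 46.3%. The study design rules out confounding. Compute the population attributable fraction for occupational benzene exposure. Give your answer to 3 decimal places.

PAF ≈ 0.439

p₁ = 0.711, p₀ = 0.264.
Overall risk P(Y=1) = π·p₁ + (1−π)·p₀ = 0.463×0.711 + 0.537×0.264 = 0.47096.
Under exogeneity, PAF = [P(Y=1) − p₀] / P(Y=1).
PAF = (0.47096 − 0.264) / 0.47096 ≈ 0.4394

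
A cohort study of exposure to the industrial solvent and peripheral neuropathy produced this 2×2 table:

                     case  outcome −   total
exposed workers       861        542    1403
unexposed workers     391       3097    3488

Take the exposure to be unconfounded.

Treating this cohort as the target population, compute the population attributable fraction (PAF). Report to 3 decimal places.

PAF ≈ 0.562

p₁ = P(outcome | exposed) = 861/1403 = 0.61368
p₀ = P(outcome | unexposed) = 391/3488 = 0.1121
Exposure prevalence π = 1403/4891 = 0.28685; overall risk P(Y=1) = 0.25598.
Under exogeneity, PAF = [P(Y=1) − p₀]/P(Y=1).
PAF = (0.25598 − 0.1121) / 0.25598 ≈ 0.5621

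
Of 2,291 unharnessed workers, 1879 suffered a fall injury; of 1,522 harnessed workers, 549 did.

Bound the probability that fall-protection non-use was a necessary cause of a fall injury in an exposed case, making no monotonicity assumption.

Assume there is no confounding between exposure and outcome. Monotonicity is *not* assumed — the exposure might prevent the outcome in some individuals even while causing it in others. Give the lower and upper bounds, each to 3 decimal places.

0.560 ≤ PN ≤ 0.779

p₁ = P(outcome | exposed) = 1879/2291 = 0.82017
p₀ = P(outcome | unexposed) = 549/1522 = 0.36071
Under exogeneity alone the bounds on PN are max{0,(p₁−p₀)/p₁} ≤ PN ≤ min{1,(1−p₀)/p₁}.
  lower = (p₁ − p₀)/p₁ = 0.45946 / 0.82017 ≈ 0.5602
  upper = min{1, (1 − p₀)/p₁} = 0.63929 / 0.82017 ≈ 0.7795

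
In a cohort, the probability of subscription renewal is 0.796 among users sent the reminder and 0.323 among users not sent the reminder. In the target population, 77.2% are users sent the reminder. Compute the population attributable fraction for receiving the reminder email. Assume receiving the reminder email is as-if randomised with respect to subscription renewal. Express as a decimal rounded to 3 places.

PAF ≈ 0.531

Let p₁ = 0.796, p₀ = 0.323.
Overall risk P(Y=1) = π·p₁ + (1−π)·p₀ = 0.772×0.796 + 0.228×0.323 = 0.68816.
Under exogeneity, PAF = [P(Y=1) − p₀] / P(Y=1).
PAF = (0.68816 − 0.323) / 0.68816 ≈ 0.5306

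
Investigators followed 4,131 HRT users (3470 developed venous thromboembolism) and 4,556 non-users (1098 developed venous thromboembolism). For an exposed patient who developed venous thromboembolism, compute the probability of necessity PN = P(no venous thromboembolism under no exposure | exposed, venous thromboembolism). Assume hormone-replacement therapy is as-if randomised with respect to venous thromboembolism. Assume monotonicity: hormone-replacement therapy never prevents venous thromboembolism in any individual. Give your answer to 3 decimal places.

PN ≈ 0.713

p₁ = P(outcome | exposed) = 3470/4131 = 0.83999
p₀ = P(outcome | unexposed) = 1098/4556 = 0.241
Under exogeneity and monotonicity, PN = (p₁ − p₀) / p₁.
PN = (0.83999 − 0.241) / 0.83999 = 0.59899 / 0.83999 ≈ 0.7131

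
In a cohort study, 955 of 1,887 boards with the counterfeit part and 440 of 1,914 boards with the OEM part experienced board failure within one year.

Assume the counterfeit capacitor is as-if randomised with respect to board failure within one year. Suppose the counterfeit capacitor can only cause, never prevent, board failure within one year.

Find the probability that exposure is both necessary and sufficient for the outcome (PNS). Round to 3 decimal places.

p₁ = P(outcome | exposed) = 955/1887 = 0.50609
p₀ = P(outcome | unexposed) = 440/1914 = 0.22989
Under exogeneity and monotonicity, PNS = p₁ − p₀.
PNS = 0.50609 − 0.22989 = 0.27621

PNS ≈ 0.276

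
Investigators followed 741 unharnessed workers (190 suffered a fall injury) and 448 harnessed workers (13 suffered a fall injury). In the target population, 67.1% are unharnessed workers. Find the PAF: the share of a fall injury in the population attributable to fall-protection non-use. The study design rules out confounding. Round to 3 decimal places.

p₁ = P(outcome | exposed) = 190/741 = 0.25641
p₀ = P(outcome | unexposed) = 13/448 = 0.029018
Overall risk P(Y=1) = π·p₁ + (1−π)·p₀ = 0.671×0.25641 + 0.329×0.029018 = 0.1816.
Under exogeneity, PAF = [P(Y=1) − p₀] / P(Y=1).
PAF = (0.1816 − 0.029018) / 0.1816 ≈ 0.8402

PAF ≈ 0.840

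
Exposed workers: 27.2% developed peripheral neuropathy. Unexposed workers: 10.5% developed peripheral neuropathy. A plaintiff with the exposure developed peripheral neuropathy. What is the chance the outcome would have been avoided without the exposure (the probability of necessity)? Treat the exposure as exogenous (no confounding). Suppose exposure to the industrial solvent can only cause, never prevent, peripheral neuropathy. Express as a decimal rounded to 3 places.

p₁ = 0.272, p₀ = 0.105.
Under exogeneity and monotonicity, PN = (p₁ − p₀) / p₁.
PN = (0.272 − 0.105) / 0.272 = 0.167 / 0.272 ≈ 0.6140

PN ≈ 0.614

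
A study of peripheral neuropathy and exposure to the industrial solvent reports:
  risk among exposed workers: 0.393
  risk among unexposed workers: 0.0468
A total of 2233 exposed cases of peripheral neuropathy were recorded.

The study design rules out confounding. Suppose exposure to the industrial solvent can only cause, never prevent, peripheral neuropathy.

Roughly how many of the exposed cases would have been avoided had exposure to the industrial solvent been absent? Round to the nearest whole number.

Let p₁ = 0.393, p₀ = 0.0468.
PN = (p₁ − p₀)/p₁ = (0.393 − 0.0468) / 0.393 ≈ 0.88092.
Attributable cases ≈ PN × (exposed cases) = 0.88092 × 2233 ≈ 1967.09.

about 1967 cases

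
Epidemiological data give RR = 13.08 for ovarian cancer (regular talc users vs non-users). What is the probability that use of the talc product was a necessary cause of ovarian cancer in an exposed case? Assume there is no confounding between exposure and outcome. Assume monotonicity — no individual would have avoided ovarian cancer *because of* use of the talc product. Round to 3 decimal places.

Under exogeneity and monotonicity, PN = (RR − 1) / RR = 1 − 1/RR.
PN = (13.08 − 1) / 13.08 = 12.08 / 13.08 ≈ 0.9235

PN ≈ 0.924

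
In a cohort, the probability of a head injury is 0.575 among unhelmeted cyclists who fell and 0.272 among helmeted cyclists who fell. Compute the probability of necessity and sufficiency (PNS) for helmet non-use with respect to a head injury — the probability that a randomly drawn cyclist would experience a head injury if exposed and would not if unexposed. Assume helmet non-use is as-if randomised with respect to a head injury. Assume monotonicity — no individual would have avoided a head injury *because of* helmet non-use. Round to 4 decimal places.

Let p₁ = 0.575, p₀ = 0.272.
Under exogeneity and monotonicity, PNS = p₁ − p₀.
PNS = 0.575 − 0.272 = 0.303

PNS ≈ 0.3030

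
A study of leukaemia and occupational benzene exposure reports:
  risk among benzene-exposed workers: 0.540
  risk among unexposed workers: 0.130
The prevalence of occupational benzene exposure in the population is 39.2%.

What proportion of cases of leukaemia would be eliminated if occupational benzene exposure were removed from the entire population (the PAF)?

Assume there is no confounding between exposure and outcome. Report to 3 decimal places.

PAF ≈ 0.553

Let p₁ = 0.54, p₀ = 0.13.
Overall risk P(Y=1) = π·p₁ + (1−π)·p₀ = 0.392×0.54 + 0.608×0.13 = 0.29072.
Under exogeneity, PAF = [P(Y=1) − p₀] / P(Y=1).
PAF = (0.29072 − 0.13) / 0.29072 ≈ 0.5528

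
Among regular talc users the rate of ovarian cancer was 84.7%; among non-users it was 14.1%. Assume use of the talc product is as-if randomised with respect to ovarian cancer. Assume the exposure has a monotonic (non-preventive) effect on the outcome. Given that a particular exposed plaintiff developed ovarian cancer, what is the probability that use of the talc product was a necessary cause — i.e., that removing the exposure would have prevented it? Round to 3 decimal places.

p₁ = 0.847, p₀ = 0.141.
Under exogeneity and monotonicity, PN = (p₁ − p₀) / p₁.
PN = (0.847 − 0.141) / 0.847 = 0.706 / 0.847 ≈ 0.8335

PN ≈ 0.834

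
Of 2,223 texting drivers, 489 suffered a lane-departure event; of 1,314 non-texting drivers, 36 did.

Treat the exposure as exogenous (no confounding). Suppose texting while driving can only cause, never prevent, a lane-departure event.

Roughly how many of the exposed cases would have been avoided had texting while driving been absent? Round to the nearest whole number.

about 428 cases

p₁ = P(outcome | exposed) = 489/2223 = 0.21997
p₀ = P(outcome | unexposed) = 36/1314 = 0.027397
PN = (p₁ − p₀)/p₁ = (0.21997 − 0.027397) / 0.21997 ≈ 0.87545.
Attributable cases ≈ PN × (exposed cases) = 0.87545 × 489 ≈ 428.10.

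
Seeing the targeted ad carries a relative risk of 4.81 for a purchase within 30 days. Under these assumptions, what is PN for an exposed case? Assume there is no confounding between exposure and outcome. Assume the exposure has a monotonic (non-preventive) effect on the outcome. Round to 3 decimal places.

Under exogeneity and monotonicity, PN = (RR − 1) / RR = 1 − 1/RR.
PN = (4.81 − 1) / 4.81 = 3.81 / 4.81 ≈ 0.7921

PN ≈ 0.792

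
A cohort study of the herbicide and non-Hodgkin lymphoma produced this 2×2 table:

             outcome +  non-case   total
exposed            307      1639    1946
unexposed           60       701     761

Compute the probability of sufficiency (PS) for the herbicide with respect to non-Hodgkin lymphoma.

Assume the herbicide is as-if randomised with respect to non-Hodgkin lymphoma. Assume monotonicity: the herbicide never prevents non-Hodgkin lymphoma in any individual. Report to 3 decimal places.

p₁ = P(outcome | exposed) = 307/1946 = 0.15776
p₀ = P(outcome | unexposed) = 60/761 = 0.078844
Under exogeneity and monotonicity, PS = (p₁ − p₀) / (1 − p₀).
PS = (0.15776 − 0.078844) / (1 − 0.078844) = 0.078916 / 0.92116 ≈ 0.0857

PS ≈ 0.086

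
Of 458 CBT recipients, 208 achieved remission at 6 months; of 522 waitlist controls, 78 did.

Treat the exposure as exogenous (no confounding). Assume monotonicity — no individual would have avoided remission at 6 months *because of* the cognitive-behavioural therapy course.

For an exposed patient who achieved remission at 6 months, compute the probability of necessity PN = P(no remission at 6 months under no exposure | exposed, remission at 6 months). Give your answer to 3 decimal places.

PN ≈ 0.671

p₁ = P(outcome | exposed) = 208/458 = 0.45415
p₀ = P(outcome | unexposed) = 78/522 = 0.14943
Under exogeneity and monotonicity, PN = (p₁ − p₀) / p₁.
PN = (0.45415 − 0.14943) / 0.45415 = 0.30472 / 0.45415 ≈ 0.6710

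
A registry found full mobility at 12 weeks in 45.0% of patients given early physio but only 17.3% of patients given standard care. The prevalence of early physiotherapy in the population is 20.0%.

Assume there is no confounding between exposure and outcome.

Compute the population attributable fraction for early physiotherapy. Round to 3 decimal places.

PAF ≈ 0.243

p₁ = 0.45, p₀ = 0.173.
Overall risk P(Y=1) = π·p₁ + (1−π)·p₀ = 0.2×0.45 + 0.8×0.173 = 0.2284.
Under exogeneity, PAF = [P(Y=1) − p₀] / P(Y=1).
PAF = (0.2284 − 0.173) / 0.2284 ≈ 0.2426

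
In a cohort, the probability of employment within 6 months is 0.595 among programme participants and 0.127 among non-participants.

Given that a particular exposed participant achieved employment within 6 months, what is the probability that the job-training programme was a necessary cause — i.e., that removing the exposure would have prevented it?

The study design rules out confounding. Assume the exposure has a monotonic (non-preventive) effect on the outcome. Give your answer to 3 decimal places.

Let p₁ = 0.595, p₀ = 0.127.
Under exogeneity and monotonicity, PN = (p₁ − p₀) / p₁.
PN = (0.595 − 0.127) / 0.595 = 0.468 / 0.595 ≈ 0.7866

PN ≈ 0.787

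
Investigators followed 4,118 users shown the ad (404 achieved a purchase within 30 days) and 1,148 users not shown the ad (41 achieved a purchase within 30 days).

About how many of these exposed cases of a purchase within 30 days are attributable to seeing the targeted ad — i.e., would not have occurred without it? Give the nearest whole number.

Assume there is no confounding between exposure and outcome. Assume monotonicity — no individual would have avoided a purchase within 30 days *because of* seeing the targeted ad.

about 257 cases

p₁ = P(outcome | exposed) = 404/4118 = 0.098106
p₀ = P(outcome | unexposed) = 41/1148 = 0.035714
PN = (p₁ − p₀)/p₁ = (0.098106 − 0.035714) / 0.098106 ≈ 0.63596.
Attributable cases ≈ PN × (exposed cases) = 0.63596 × 404 ≈ 256.93.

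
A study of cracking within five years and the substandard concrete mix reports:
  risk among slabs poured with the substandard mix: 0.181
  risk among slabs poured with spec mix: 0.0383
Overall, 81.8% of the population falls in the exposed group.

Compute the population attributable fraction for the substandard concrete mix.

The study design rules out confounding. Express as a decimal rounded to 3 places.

PAF ≈ 0.753

Let p₁ = 0.181, p₀ = 0.0383.
Overall risk P(Y=1) = π·p₁ + (1−π)·p₀ = 0.818×0.181 + 0.182×0.0383 = 0.15503.
Under exogeneity, PAF = [P(Y=1) − p₀] / P(Y=1).
PAF = (0.15503 − 0.0383) / 0.15503 ≈ 0.7529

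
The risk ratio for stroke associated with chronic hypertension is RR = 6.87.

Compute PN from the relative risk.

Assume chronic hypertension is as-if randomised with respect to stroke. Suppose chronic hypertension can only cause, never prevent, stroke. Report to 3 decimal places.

PN ≈ 0.854

Under exogeneity and monotonicity, PN = (RR − 1) / RR = 1 − 1/RR.
PN = (6.87 − 1) / 6.87 = 5.87 / 6.87 ≈ 0.8544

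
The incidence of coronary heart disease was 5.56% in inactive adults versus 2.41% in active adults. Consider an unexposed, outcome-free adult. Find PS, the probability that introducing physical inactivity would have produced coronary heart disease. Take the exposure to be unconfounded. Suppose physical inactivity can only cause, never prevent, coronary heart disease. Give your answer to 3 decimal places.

PS ≈ 0.032

p₁ = 0.0556, p₀ = 0.0241.
Under exogeneity and monotonicity, PS = (p₁ − p₀) / (1 − p₀).
PS = (0.0556 − 0.0241) / (1 − 0.0241) = 0.0315 / 0.9759 ≈ 0.0323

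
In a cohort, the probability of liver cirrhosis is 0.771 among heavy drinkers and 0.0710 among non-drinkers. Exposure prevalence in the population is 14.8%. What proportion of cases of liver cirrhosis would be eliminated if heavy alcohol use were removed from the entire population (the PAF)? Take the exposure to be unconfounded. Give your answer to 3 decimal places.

Let p₁ = 0.771, p₀ = 0.071.
Overall risk P(Y=1) = π·p₁ + (1−π)·p₀ = 0.148×0.771 + 0.852×0.071 = 0.1746.
Under exogeneity, PAF = [P(Y=1) − p₀] / P(Y=1).
PAF = (0.1746 − 0.071) / 0.1746 ≈ 0.5934

PAF ≈ 0.593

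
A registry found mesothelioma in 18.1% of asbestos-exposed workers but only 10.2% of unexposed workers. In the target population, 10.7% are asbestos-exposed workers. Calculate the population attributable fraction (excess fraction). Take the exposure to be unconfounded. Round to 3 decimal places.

p₁ = 0.181, p₀ = 0.102.
Overall risk P(Y=1) = π·p₁ + (1−π)·p₀ = 0.107×0.181 + 0.893×0.102 = 0.11045.
Under exogeneity, PAF = [P(Y=1) − p₀] / P(Y=1).
PAF = (0.11045 − 0.102) / 0.11045 ≈ 0.0765

PAF ≈ 0.077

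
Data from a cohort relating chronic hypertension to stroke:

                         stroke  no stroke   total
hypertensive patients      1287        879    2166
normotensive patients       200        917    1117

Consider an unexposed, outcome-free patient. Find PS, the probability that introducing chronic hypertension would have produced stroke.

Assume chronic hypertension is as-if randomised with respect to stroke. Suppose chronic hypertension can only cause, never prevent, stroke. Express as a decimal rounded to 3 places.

PS ≈ 0.506

p₁ = P(outcome | exposed) = 1287/2166 = 0.59418
p₀ = P(outcome | unexposed) = 200/1117 = 0.17905
Under exogeneity and monotonicity, PS = (p₁ − p₀)/(1 − p₀).
PS = (0.59418 − 0.17905) / 0.82095 ≈ 0.5057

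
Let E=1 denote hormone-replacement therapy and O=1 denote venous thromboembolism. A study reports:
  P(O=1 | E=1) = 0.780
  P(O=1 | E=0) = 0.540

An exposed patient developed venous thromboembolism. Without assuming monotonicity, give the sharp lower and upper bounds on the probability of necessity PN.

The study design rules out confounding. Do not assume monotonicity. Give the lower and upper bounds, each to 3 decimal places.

Let p₁ = 0.78, p₀ = 0.54.
Under exogeneity alone the bounds on PN are max{0,(p₁−p₀)/p₁} ≤ PN ≤ min{1,(1−p₀)/p₁}.
  lower = (p₁ − p₀)/p₁ = 0.24 / 0.78 ≈ 0.3077
  upper = min{1, (1 − p₀)/p₁} = 0.46 / 0.78 ≈ 0.5897

0.308 ≤ PN ≤ 0.590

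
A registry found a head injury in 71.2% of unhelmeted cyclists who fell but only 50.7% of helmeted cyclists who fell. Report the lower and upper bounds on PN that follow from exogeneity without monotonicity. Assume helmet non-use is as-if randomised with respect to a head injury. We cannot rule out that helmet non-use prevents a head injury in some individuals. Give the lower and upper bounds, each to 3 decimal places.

p₁ = 0.712, p₀ = 0.507.
Under exogeneity alone the bounds on PN are max{0,(p₁−p₀)/p₁} ≤ PN ≤ min{1,(1−p₀)/p₁}.
  lower = (p₁ − p₀)/p₁ = 0.205 / 0.712 ≈ 0.2879
  upper = min{1, (1 − p₀)/p₁} = 0.493 / 0.712 ≈ 0.6924

0.288 ≤ PN ≤ 0.692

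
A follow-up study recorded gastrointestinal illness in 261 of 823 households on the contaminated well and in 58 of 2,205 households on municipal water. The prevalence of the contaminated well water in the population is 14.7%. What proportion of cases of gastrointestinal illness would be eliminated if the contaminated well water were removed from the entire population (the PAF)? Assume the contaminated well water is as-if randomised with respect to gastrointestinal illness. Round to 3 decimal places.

p₁ = P(outcome | exposed) = 261/823 = 0.31713
p₀ = P(outcome | unexposed) = 58/2205 = 0.026304
Overall risk P(Y=1) = π·p₁ + (1−π)·p₀ = 0.147×0.31713 + 0.853×0.026304 = 0.069056.
Under exogeneity, PAF = [P(Y=1) − p₀] / P(Y=1).
PAF = (0.069056 − 0.026304) / 0.069056 ≈ 0.6191

PAF ≈ 0.619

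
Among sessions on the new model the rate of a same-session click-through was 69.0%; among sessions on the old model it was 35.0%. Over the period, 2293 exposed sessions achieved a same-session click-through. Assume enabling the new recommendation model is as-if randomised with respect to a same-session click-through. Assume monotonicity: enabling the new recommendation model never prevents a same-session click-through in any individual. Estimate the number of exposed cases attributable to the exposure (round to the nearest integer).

p₁ = 0.69, p₀ = 0.35.
PN = (p₁ − p₀)/p₁ = (0.69 − 0.35) / 0.69 ≈ 0.49275.
Attributable cases ≈ PN × (exposed cases) = 0.49275 × 2293 ≈ 1129.88.

about 1130 cases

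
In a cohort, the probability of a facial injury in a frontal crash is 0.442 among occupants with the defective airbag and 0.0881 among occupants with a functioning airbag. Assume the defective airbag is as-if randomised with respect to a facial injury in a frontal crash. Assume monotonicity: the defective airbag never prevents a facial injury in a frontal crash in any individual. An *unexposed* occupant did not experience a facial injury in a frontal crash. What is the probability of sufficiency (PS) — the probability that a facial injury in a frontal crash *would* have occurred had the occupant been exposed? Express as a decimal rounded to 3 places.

Let p₁ = 0.442, p₀ = 0.0881.
Under exogeneity and monotonicity, PS = (p₁ − p₀) / (1 − p₀).
PS = (0.442 − 0.0881) / (1 − 0.0881) = 0.3539 / 0.9119 ≈ 0.3881

PS ≈ 0.388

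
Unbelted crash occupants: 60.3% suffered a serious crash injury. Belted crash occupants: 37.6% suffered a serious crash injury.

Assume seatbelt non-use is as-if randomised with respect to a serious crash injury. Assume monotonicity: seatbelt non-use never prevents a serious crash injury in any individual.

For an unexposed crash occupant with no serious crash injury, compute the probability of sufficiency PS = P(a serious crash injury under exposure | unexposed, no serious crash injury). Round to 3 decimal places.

p₁ = 0.603, p₀ = 0.376.
Under exogeneity and monotonicity, PS = (p₁ − p₀) / (1 − p₀).
PS = (0.603 − 0.376) / (1 − 0.376) = 0.227 / 0.624 ≈ 0.3638

PS ≈ 0.364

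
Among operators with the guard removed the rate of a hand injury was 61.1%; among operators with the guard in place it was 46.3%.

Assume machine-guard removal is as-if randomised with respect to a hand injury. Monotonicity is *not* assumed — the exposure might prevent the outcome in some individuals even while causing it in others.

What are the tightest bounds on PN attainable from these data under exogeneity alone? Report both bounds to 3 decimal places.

0.242 ≤ PN ≤ 0.879

p₁ = 0.611, p₀ = 0.463.
Under exogeneity alone the bounds on PN are max{0,(p₁−p₀)/p₁} ≤ PN ≤ min{1,(1−p₀)/p₁}.
  lower = (p₁ − p₀)/p₁ = 0.148 / 0.611 ≈ 0.2422
  upper = min{1, (1 − p₀)/p₁} = 0.537 / 0.611 ≈ 0.8789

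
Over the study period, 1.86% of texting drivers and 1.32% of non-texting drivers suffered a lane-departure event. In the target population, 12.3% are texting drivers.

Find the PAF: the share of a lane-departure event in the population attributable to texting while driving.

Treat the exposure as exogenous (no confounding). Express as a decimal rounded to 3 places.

p₁ = 0.0186, p₀ = 0.0132.
Overall risk P(Y=1) = π·p₁ + (1−π)·p₀ = 0.123×0.0186 + 0.877×0.0132 = 0.013864.
Under exogeneity, PAF = [P(Y=1) − p₀] / P(Y=1).
PAF = (0.013864 − 0.0132) / 0.013864 ≈ 0.0479

PAF ≈ 0.048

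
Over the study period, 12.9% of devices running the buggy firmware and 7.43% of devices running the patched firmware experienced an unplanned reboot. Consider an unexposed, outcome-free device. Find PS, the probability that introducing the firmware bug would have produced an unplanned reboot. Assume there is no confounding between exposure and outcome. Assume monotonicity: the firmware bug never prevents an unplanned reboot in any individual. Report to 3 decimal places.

p₁ = 0.129, p₀ = 0.0743.
Under exogeneity and monotonicity, PS = (p₁ − p₀) / (1 − p₀).
PS = (0.129 − 0.0743) / (1 − 0.0743) = 0.0547 / 0.9257 ≈ 0.0591

PS ≈ 0.059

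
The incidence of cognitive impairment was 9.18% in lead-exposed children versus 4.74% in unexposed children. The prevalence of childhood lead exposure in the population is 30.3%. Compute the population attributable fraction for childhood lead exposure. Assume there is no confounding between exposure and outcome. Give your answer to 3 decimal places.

PAF ≈ 0.221

p₁ = 0.0918, p₀ = 0.0474.
Overall risk P(Y=1) = π·p₁ + (1−π)·p₀ = 0.303×0.0918 + 0.697×0.0474 = 0.060853.
Under exogeneity, PAF = [P(Y=1) − p₀] / P(Y=1).
PAF = (0.060853 − 0.0474) / 0.060853 ≈ 0.2211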